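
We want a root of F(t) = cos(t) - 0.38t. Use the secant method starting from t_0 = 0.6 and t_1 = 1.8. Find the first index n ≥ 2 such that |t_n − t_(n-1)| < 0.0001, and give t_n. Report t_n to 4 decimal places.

n = 5, t_n = 1.1279

F(0.6) = 0.597336, F(1.8) = -0.911202
t_2 = 1.800000 − (-0.911202)·(1.200000)/(-1.508538) = 1.075164;  |Δ| = 0.724836
F(1.075164) = 0.067026
t_3 = 1.075164 − 0.067026·(-0.724836)/(0.978228) = 1.124828;  |Δ| = 0.049664
F(1.124828) = 0.003897
t_4 = 1.124828 − 0.003897·(0.049664)/(-0.063129) = 1.127894;  |Δ| = 0.003066
F(1.127894) = -0.000036
t_5 = 1.127894 − (-0.000036)·(0.003066)/(-0.003933) = 1.127866;  |Δ| = 0.000028
|t_5 − t_4| = 0.000028 < 0.0001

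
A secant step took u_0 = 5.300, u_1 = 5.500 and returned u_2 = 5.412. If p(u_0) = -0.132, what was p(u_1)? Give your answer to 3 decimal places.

The secant line through (5.300, -0.132) and (5.500, p(u_1)) crosses zero at u_2 = 5.412.
So (5.300, -0.132), (5.500, p(u_1)), (5.412, 0) are collinear:
p(u_1) = -0.132 · (5.500 − 5.412) / (5.300 − 5.412) = -0.132 · (0.08800)/(-0.11200) = 0.10371

0.104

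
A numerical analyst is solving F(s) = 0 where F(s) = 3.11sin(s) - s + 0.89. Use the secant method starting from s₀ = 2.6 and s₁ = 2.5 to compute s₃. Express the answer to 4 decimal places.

F(2.6) = -0.106791, F(2.5) = 0.251248
s₂ = 2.500000 − 0.251248·(2.500000 − 2.600000) / (0.251248 − (-0.106791)) = 2.500000 − (-0.025125)/(0.358039) = 2.570173
F(2.570173) = 0.001796
s₃ = 2.570173 − 0.001796·(2.570173 − 2.500000) / (0.001796 − 0.251248) = 2.570173 − (0.000126)/(-0.249452) = 2.570679

2.5707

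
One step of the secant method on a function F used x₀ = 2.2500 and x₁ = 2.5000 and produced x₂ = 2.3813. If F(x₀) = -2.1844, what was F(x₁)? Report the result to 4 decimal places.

The secant line through (2.2500, -2.1844) and (2.5000, F(x₁)) crosses zero at x₂ = 2.3813.
So (2.2500, -2.1844), (2.5000, F(x₁)), (2.3813, 0) are collinear:
F(x₁) = -2.1844 · (2.5000 − 2.3813) / (2.2500 − 2.3813) = -2.1844 · (0.118700)/(-0.131300) = 1.974777

1.9748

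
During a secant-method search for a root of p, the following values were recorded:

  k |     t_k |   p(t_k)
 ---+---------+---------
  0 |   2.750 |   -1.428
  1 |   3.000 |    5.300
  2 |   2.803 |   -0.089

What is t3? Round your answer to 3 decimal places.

t3 = 2.803 − (-0.089)·(2.803 − 3.000) / (-0.089 − 5.300)
   = 2.803 − (0.01753)/(-5.38900) = 2.80625

2.806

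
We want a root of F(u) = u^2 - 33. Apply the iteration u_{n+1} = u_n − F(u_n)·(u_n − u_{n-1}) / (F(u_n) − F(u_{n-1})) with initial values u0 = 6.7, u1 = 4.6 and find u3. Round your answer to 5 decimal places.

5.75537

F(6.7) = 11.8900000, F(4.6) = -11.8400000
u2 = 4.6000000 − (-11.8400000)·(4.6000000 − 6.7000000) / (-11.8400000 − 11.8900000) = 4.6000000 − (24.8640000)/(-23.7300000) = 5.6477876
F(5.6477876) = -1.1024951
u3 = 5.6477876 − (-1.1024951)·(5.6477876 − 4.6000000) / (-1.1024951 − (-11.8400000)) = 5.6477876 − (-1.1551807)/(10.7375049) = 5.7553713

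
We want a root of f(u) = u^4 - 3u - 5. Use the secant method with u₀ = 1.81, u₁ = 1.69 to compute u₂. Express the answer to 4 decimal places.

1.7936

f(1.81) = 0.302831, f(1.69) = -1.912693
u₂ = 1.690000 − (-1.912693)·(1.690000 − 1.810000) / (-1.912693 − 0.302831) = 1.690000 − (0.229523)/(-2.215524) = 1.793598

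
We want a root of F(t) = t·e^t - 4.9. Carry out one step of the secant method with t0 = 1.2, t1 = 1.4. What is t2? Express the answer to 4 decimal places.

1.3082

F(1.2) = -0.915860, F(1.4) = 0.777280
t2 = 1.400000 − 0.777280·(1.400000 − 1.200000) / (0.777280 − (-0.915860)) = 1.400000 − (0.155456)/(1.693140) = 1.308185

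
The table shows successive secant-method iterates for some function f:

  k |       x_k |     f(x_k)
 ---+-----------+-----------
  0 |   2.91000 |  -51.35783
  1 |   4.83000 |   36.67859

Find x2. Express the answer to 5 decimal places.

4.03007

x2 = 4.83000 − 36.67859·(4.83000 − 2.91000) / (36.67859 − (-51.35783))
   = 4.83000 − (70.4228928)/(88.0364200) = 4.0300709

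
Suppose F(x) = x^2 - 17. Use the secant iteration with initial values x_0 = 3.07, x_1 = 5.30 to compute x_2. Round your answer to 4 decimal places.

3.9750

F(3.07) = -7.575100, F(5.30) = 11.090000
x_2 = 5.300000 − 11.090000·(5.300000 − 3.070000) / (11.090000 − (-7.575100)) = 5.300000 − (24.730700)/(18.665100) = 3.975030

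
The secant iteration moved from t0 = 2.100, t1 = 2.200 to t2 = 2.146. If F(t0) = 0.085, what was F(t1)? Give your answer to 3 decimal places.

-0.100

The secant line through (2.100, 0.085) and (2.200, F(t1)) crosses zero at t2 = 2.146.
So (2.100, 0.085), (2.200, F(t1)), (2.146, 0) are collinear:
F(t1) = 0.085 · (2.200 − 2.146) / (2.100 − 2.146) = 0.085 · (0.05400)/(-0.04600) = -0.09978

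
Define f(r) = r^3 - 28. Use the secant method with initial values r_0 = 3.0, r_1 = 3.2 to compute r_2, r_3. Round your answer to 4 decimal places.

3.0347, 3.0365

f(3.0) = -1.000000, f(3.2) = 4.768000
r_2 = 3.200000 − 4.768000·(3.200000 − 3.000000) / (4.768000 − (-1.000000)) = 3.200000 − (0.953600)/(5.768000) = 3.034674
f(3.034674) = -0.052938
r_3 = 3.034674 − (-0.052938)·(3.034674 − 3.200000) / (-0.052938 − 4.768000) = 3.034674 − (0.008752)/(-4.820938) = 3.036489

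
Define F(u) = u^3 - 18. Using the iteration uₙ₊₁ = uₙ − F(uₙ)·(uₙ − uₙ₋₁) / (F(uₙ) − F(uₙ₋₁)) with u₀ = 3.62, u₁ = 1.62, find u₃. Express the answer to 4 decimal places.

2.8289

F(3.62) = 29.437928, F(1.62) = -13.748472
u₂ = 1.620000 − (-13.748472)·(1.620000 − 3.620000) / (-13.748472 − 29.437928) = 1.620000 − (27.496944)/(-43.186400) = 2.256704
F(2.256704) = -6.507258
u₃ = 2.256704 − (-6.507258)·(2.256704 − 1.620000) / (-6.507258 − (-13.748472)) = 2.256704 − (-4.143196)/(7.241214) = 2.828872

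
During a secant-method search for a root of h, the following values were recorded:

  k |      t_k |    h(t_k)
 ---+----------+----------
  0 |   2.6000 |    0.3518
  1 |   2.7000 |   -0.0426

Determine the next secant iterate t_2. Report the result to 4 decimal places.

t_2 = 2.7000 − (-0.0426)·(2.7000 − 2.6000) / (-0.0426 − 0.3518)
   = 2.7000 − (-0.004260)/(-0.394400) = 2.689199

2.6892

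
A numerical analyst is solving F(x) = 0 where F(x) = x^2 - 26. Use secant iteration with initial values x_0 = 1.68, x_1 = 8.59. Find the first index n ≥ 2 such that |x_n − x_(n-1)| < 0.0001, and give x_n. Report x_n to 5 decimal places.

F(1.68) = -23.1776000, F(8.59) = 47.7881000
x_2 = 8.5900000 − 47.7881000·(6.9100000)/(70.9657000) = 3.9368257;  |Δ| = 4.6531743
F(3.9368257) = -10.5014034
x_3 = 3.9368257 − (-10.5014034)·(-4.6531743)/(-58.2895034) = 4.7751389;  |Δ| = 0.8383132
F(4.7751389) = -3.1980484
x_4 = 4.7751389 − (-3.1980484)·(0.8383132)/(7.3033549) = 5.1422258;  |Δ| = 0.3670869
F(5.1422258) = 0.4424866
x_5 = 5.1422258 − 0.4424866·(0.3670869)/(3.6405351) = 5.0976085;  |Δ| = 0.0446174
F(5.0976085) = -0.0143877
x_6 = 5.0976085 − (-0.0143877)·(-0.0446174)/(-0.4568744) = 5.0990136;  |Δ| = 0.0014051
F(5.0990136) = -0.0000607
x_7 = 5.0990136 − (-0.0000607)·(0.0014051)/(0.0143270) = 5.0990195;  |Δ| = 0.0000060
|x_7 − x_6| = 0.0000060 < 0.0001

n = 7, x_n = 5.09902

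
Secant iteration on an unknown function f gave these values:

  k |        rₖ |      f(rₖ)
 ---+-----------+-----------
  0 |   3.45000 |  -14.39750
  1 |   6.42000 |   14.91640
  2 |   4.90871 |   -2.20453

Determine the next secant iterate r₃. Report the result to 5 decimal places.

5.10331

r₃ = 4.90871 − (-2.20453)·(4.90871 − 6.42000) / (-2.20453 − 14.91640)
   = 4.90871 − (3.3316841)/(-17.1209300) = 5.1033071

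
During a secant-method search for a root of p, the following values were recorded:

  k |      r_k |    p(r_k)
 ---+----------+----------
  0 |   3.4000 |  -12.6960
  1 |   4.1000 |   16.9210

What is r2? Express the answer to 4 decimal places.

3.7001

r2 = 4.1000 − 16.9210·(4.1000 − 3.4000) / (16.9210 − (-12.6960))
   = 4.1000 − (11.844700)/(29.617000) = 3.700071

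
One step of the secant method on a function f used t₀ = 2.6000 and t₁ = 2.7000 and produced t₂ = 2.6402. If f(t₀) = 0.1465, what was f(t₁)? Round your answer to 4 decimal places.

The secant line through (2.6000, 0.1465) and (2.7000, f(t₁)) crosses zero at t₂ = 2.6402.
So (2.6000, 0.1465), (2.7000, f(t₁)), (2.6402, 0) are collinear:
f(t₁) = 0.1465 · (2.7000 − 2.6402) / (2.6000 − 2.6402) = 0.1465 · (0.059800)/(-0.040200) = -0.217928

-0.2179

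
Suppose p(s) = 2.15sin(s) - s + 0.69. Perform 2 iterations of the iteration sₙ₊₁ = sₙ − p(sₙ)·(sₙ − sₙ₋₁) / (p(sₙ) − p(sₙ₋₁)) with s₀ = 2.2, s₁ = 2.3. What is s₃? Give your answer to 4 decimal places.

2.2972

p(2.2) = 0.228267, p(2.3) = -0.006734
s₂ = 2.300000 − (-0.006734)·(2.300000 − 2.200000) / (-0.006734 − 0.228267) = 2.300000 − (-0.000673)/(-0.235001) = 2.297135
p(2.297135) = 0.000230
s₃ = 2.297135 − 0.000230·(2.297135 − 2.300000) / (0.000230 − (-0.006734)) = 2.297135 − (-0.000001)/(0.006964) = 2.297229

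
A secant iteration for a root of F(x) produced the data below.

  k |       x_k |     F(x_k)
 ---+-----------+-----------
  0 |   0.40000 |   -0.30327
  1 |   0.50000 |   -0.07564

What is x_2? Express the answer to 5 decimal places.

x_2 = 0.50000 − (-0.07564)·(0.50000 − 0.40000) / (-0.07564 − (-0.30327))
   = 0.50000 − (-0.0075640)/(0.2276300) = 0.5332294

0.53323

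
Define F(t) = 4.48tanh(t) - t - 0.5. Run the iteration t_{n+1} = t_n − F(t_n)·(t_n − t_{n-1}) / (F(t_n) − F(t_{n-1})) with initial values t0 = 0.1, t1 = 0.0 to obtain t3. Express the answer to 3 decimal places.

F(0.1) = -0.15349, F(0.0) = -0.50000
t2 = 0.00000 − (-0.50000)·(0.00000 − 0.10000) / (-0.50000 − (-0.15349)) = 0.00000 − (0.05000)/(-0.34651) = 0.14429
F(0.14429) = -0.00230
t3 = 0.14429 − (-0.00230)·(0.14429 − 0.00000) / (-0.00230 − (-0.50000)) = 0.14429 − (-0.00033)/(0.49770) = 0.14496

0.145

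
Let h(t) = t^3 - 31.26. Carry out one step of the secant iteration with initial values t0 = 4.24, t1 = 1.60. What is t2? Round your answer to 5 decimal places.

h(4.24) = 44.9650240, h(1.60) = -27.1640000
t2 = 1.6000000 − (-27.1640000)·(1.6000000 − 4.2400000) / (-27.1640000 − 44.9650240) = 1.6000000 − (71.7129600)/(-72.1290240) = 2.5942317

2.59423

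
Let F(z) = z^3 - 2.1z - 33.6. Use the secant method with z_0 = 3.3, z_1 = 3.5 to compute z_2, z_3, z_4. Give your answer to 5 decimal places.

3.44093, 3.44344, 3.44348

F(3.3) = -4.5930000, F(3.5) = 1.9250000
z_2 = 3.5000000 − 1.9250000·(3.5000000 − 3.3000000) / (1.9250000 − (-4.5930000)) = 3.5000000 − (0.3850000)/(6.5180000) = 3.4409328
F(3.4409328) = -0.0852507
z_3 = 3.4409328 − (-0.0852507)·(3.4409328 − 3.5000000) / (-0.0852507 − 1.9250000) = 3.4409328 − (0.0050355)/(-2.0102507) = 3.4434377
F(3.4434377) = -0.0014713
z_4 = 3.4434377 − (-0.0014713)·(3.4434377 − 3.4409328) / (-0.0014713 − (-0.0852507)) = 3.4434377 − (-0.0000037)/(0.0837794) = 3.4434817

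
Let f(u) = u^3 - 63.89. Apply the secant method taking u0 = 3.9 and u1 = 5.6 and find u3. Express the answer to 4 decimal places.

f(3.9) = -4.571000, f(5.6) = 111.726000
u2 = 5.600000 − 111.726000·(5.600000 − 3.900000) / (111.726000 − (-4.571000)) = 5.600000 − (189.934200)/(116.297000) = 3.966818
f(3.966818) = -1.469573
u3 = 3.966818 − (-1.469573)·(3.966818 − 5.600000) / (-1.469573 − 111.726000) = 3.966818 − (2.400081)/(-113.195573) = 3.988021

3.9880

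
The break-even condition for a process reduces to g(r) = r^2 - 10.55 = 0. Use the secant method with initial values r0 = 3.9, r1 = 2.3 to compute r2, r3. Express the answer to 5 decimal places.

3.14839, 3.26542

g(3.9) = 4.6600000, g(2.3) = -5.2600000
r2 = 2.3000000 − (-5.2600000)·(2.3000000 − 3.9000000) / (-5.2600000 − 4.6600000) = 2.3000000 − (8.4160000)/(-9.9200000) = 3.1483871
g(3.1483871) = -0.6376587
r3 = 3.1483871 − (-0.6376587)·(3.1483871 − 2.3000000) / (-0.6376587 − (-5.2600000)) = 3.1483871 − (-0.5409814)/(4.6223413) = 3.2654233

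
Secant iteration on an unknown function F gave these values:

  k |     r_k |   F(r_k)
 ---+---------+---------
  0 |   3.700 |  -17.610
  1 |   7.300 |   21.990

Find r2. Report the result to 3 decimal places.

r2 = 7.300 − 21.990·(7.300 − 3.700) / (21.990 − (-17.610))
   = 7.300 − (79.16400)/(39.60000) = 5.30091

5.301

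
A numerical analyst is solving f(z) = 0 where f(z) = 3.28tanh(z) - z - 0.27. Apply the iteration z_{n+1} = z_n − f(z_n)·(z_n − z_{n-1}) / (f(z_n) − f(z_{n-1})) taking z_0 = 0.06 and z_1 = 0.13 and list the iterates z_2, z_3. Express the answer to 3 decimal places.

0.119, 0.119

f(0.06) = -0.13344, f(0.13) = 0.02401
z_2 = 0.13000 − 0.02401·(0.13000 − 0.06000) / (0.02401 − (-0.13344)) = 0.13000 − (0.00168)/(0.15745) = 0.11932
f(0.11932) = 0.00021
z_3 = 0.11932 − 0.00021·(0.11932 − 0.13000) / (0.00021 − 0.02401) = 0.11932 − (0.00000)/(-0.02380) = 0.11923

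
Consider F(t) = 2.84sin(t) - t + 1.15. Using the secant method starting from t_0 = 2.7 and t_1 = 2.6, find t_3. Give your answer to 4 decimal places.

2.6041

F(2.7) = -0.336241, F(2.6) = 0.014024
t_2 = 2.600000 − 0.014024·(2.600000 − 2.700000) / (0.014024 − (-0.336241)) = 2.600000 − (-0.001402)/(0.350265) = 2.604004
F(2.604004) = 0.000265
t_3 = 2.604004 − 0.000265·(2.604004 − 2.600000) / (0.000265 − 0.014024) = 2.604004 − (0.000001)/(-0.013759) = 2.604081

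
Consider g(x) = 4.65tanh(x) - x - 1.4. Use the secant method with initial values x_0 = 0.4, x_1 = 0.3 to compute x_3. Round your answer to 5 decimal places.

0.41119

g(0.4) = -0.0332373, g(0.3) = -0.3453964
x_2 = 0.3000000 − (-0.3453964)·(0.3000000 − 0.4000000) / (-0.3453964 − (-0.0332373)) = 0.3000000 − (0.0345396)/(-0.3121590) = 0.4106476
g(0.4106476) = -0.0016935
x_3 = 0.4106476 − (-0.0016935)·(0.4106476 − 0.3000000) / (-0.0016935 − (-0.3453964)) = 0.4106476 − (-0.0001874)/(0.3437029) = 0.4111927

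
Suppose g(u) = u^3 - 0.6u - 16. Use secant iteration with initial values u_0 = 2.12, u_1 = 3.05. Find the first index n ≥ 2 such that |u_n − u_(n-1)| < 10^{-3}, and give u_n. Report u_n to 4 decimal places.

n = 5, u_n = 2.5992

g(2.12) = -7.743872, g(3.05) = 10.542625
u_2 = 3.050000 − 10.542625·(0.930000)/(18.286497) = 2.513832;  |Δ| = 0.536168
g(2.513832) = -1.622518
u_3 = 2.513832 − (-1.622518)·(-0.536168)/(-12.165143) = 2.585343;  |Δ| = 0.071511
g(2.585343) = -0.270782
u_4 = 2.585343 − (-0.270782)·(0.071511)/(1.351736) = 2.599668;  |Δ| = 0.014325
g(2.599668) = 0.009467
u_5 = 2.599668 − 0.009467·(0.014325)/(0.280249) = 2.599184;  |Δ| = 0.000484
|u_5 − u_4| = 0.000484 < 10^{-3}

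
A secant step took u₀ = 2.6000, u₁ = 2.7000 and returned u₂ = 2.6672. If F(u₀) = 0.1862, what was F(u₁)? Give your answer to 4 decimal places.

-0.0909

The secant line through (2.6000, 0.1862) and (2.7000, F(u₁)) crosses zero at u₂ = 2.6672.
So (2.6000, 0.1862), (2.7000, F(u₁)), (2.6672, 0) are collinear:
F(u₁) = 0.1862 · (2.7000 − 2.6672) / (2.6000 − 2.6672) = 0.1862 · (0.032800)/(-0.067200) = -0.090883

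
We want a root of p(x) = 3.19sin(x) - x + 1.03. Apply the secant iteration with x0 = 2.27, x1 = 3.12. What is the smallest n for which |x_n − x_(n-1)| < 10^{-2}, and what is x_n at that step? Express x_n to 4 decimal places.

p(2.27) = 1.201482, p(3.12) = -2.021125
x2 = 3.120000 − (-2.021125)·(0.850000)/(-3.222607) = 2.586905;  |Δ| = 0.533095
p(2.586905) = 0.123198
x3 = 2.586905 − 0.123198·(-0.533095)/(2.144322) = 2.617533;  |Δ| = 0.030628
p(2.617533) = 0.008741
x4 = 2.617533 − 0.008741·(0.030628)/(-0.114457) = 2.619872;  |Δ| = 0.002339
|x4 − x3| = 0.002339 < 10^{-2}

n = 4, x_n = 2.6199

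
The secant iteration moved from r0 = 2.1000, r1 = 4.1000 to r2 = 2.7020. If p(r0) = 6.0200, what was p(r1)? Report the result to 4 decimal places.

-13.9800

The secant line through (2.1000, 6.0200) and (4.1000, p(r1)) crosses zero at r2 = 2.7020.
So (2.1000, 6.0200), (4.1000, p(r1)), (2.7020, 0) are collinear:
p(r1) = 6.0200 · (4.1000 − 2.7020) / (2.1000 − 2.7020) = 6.0200 · (1.398000)/(-0.602000) = -13.980000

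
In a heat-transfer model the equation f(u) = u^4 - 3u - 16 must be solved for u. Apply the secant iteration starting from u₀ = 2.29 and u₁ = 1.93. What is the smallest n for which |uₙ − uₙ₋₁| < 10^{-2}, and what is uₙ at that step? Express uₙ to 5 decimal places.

n = 4, uₙ = 2.17875

f(2.29) = 4.6305848, f(1.93) = -7.9151200
u₂ = 1.9300000 − (-7.9151200)·(-0.3600000)/(-12.5457048) = 2.1571250;  |Δ| = 0.2271250
f(2.1571250) = -0.8192140
u₃ = 2.1571250 − (-0.8192140)·(0.2271250)/(7.0959060) = 2.1833463;  |Δ| = 0.0262213
f(2.1833463) = 0.1742608
u₄ = 2.1833463 − 0.1742608·(0.0262213)/(0.9934747) = 2.1787470;  |Δ| = 0.0045994
|u₄ − u₃| = 0.0045994 < 10^{-2}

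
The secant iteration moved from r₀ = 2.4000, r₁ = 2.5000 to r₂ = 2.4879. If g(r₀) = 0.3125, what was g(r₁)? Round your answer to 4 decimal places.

-0.0430

The secant line through (2.4000, 0.3125) and (2.5000, g(r₁)) crosses zero at r₂ = 2.4879.
So (2.4000, 0.3125), (2.5000, g(r₁)), (2.4879, 0) are collinear:
g(r₁) = 0.3125 · (2.5000 − 2.4879) / (2.4000 − 2.4879) = 0.3125 · (0.012100)/(-0.087900) = -0.043018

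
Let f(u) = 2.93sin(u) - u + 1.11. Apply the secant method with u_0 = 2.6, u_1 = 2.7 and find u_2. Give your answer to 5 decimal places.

f(2.6) = 0.0204190, f(2.7) = -0.3377770
u_2 = 2.7000000 − (-0.3377770)·(2.7000000 − 2.6000000) / (-0.3377770 − 0.0204190) = 2.7000000 − (-0.0337777)/(-0.3581960) = 2.6057005

2.60570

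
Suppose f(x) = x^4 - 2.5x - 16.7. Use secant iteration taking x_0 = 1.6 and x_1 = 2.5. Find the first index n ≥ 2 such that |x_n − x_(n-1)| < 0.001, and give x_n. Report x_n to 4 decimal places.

n = 6, x_n = 2.1687

f(1.6) = -14.146400, f(2.5) = 16.112500
x_2 = 2.500000 − 16.112500·(0.900000)/(30.258900) = 2.020761;  |Δ| = 0.479239
f(2.020761) = -5.077139
x_3 = 2.020761 − (-5.077139)·(-0.479239)/(-21.189639) = 2.135589;  |Δ| = 0.114828
f(2.135589) = -1.238626
x_4 = 2.135589 − (-1.238626)·(0.114828)/(3.838514) = 2.172642;  |Δ| = 0.037053
f(2.172642) = 0.150317
x_5 = 2.172642 − 0.150317·(0.037053)/(1.388943) = 2.168632;  |Δ| = 0.004010
f(2.168632) = -0.003706
x_6 = 2.168632 − (-0.003706)·(-0.004010)/(-0.154023) = 2.168728;  |Δ| = 0.000096
|x_6 − x_5| = 0.000096 < 0.001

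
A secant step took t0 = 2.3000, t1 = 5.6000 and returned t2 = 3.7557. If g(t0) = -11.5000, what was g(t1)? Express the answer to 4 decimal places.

14.5699

The secant line through (2.3000, -11.5000) and (5.6000, g(t1)) crosses zero at t2 = 3.7557.
So (2.3000, -11.5000), (5.6000, g(t1)), (3.7557, 0) are collinear:
g(t1) = -11.5000 · (5.6000 − 3.7557) / (2.3000 − 3.7557) = -11.5000 · (1.844300)/(-1.455700) = 14.569932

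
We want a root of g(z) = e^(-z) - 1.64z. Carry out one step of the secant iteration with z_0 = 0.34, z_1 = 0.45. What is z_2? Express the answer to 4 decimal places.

g(0.34) = 0.154170, g(0.45) = -0.100372
z_2 = 0.450000 − (-0.100372)·(0.450000 − 0.340000) / (-0.100372 − 0.154170) = 0.450000 − (-0.011041)/(-0.254542) = 0.406624

0.4066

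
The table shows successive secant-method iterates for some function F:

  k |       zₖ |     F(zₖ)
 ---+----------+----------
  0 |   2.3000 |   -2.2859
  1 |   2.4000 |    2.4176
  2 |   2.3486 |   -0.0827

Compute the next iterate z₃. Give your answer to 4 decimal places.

2.3503

z₃ = 2.3486 − (-0.0827)·(2.3486 − 2.4000) / (-0.0827 − 2.4176)
   = 2.3486 − (0.004251)/(-2.500300) = 2.350300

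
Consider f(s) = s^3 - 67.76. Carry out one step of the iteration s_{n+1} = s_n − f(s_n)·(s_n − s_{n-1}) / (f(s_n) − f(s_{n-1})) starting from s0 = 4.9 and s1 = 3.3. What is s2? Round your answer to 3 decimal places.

3.923

f(4.9) = 49.88900, f(3.3) = -31.82300
s2 = 3.30000 − (-31.82300)·(3.30000 − 4.90000) / (-31.82300 − 49.88900) = 3.30000 − (50.91680)/(-81.71200) = 3.92313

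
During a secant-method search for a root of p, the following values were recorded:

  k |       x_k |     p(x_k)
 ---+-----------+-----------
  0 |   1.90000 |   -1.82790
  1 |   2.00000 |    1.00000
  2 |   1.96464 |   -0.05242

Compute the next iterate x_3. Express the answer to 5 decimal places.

1.96640

x_3 = 1.96464 − (-0.05242)·(1.96464 − 2.00000) / (-0.05242 − 1.00000)
   = 1.96464 − (0.0018536)/(-1.0524200) = 1.9664012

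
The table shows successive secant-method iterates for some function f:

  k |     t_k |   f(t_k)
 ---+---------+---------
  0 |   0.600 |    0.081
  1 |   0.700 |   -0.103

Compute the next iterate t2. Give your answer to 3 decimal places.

0.644

t2 = 0.700 − (-0.103)·(0.700 − 0.600) / (-0.103 − 0.081)
   = 0.700 − (-0.01030)/(-0.18400) = 0.64402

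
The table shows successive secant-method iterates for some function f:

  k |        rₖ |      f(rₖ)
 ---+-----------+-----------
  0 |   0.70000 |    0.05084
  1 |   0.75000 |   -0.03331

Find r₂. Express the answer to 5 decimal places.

r₂ = 0.75000 − (-0.03331)·(0.75000 − 0.70000) / (-0.03331 − 0.05084)
   = 0.75000 − (-0.0016655)/(-0.0841500) = 0.7302080

0.73021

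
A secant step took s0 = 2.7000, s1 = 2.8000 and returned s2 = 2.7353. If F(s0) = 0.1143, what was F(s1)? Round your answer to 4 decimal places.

The secant line through (2.7000, 0.1143) and (2.8000, F(s1)) crosses zero at s2 = 2.7353.
So (2.7000, 0.1143), (2.8000, F(s1)), (2.7353, 0) are collinear:
F(s1) = 0.1143 · (2.8000 − 2.7353) / (2.7000 − 2.7353) = 0.1143 · (0.064700)/(-0.035300) = -0.209496

-0.2095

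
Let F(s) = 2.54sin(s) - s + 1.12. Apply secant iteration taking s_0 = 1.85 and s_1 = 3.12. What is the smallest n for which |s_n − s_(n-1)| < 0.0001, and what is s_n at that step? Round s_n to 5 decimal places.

F(1.85) = 1.7116390, F(3.12) = -1.9451589
s_2 = 3.1200000 − (-1.9451589)·(1.2700000)/(-3.6567979) = 2.4444495;  |Δ| = 0.6755505
F(2.4444495) = 0.3063069
s_3 = 2.4444495 − 0.3063069·(-0.6755505)/(2.2514658) = 2.5363566;  |Δ| = 0.0919071
F(2.5363566) = 0.0287922
s_4 = 2.5363566 − 0.0287922·(0.0919071)/(-0.2775147) = 2.5458920;  |Δ| = 0.0095354
F(2.5458920) = -0.0007262
s_5 = 2.5458920 − (-0.0007262)·(0.0095354)/(-0.0295184) = 2.5456574;  |Δ| = 0.0002346
F(2.5456574) = 0.0000016
s_6 = 2.5456574 − 0.0000016·(-0.0002346)/(0.0007278) = 2.5456579;  |Δ| = 0.0000005
|s_6 − s_5| = 0.0000005 < 0.0001

n = 6, s_n = 2.54566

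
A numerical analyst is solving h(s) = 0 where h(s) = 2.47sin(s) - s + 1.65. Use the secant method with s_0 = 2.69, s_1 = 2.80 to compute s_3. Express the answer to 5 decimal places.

2.70174

h(2.69) = 0.0379057, h(2.80) = -0.3225793
s_2 = 2.8000000 − (-0.3225793)·(2.8000000 − 2.6900000) / (-0.3225793 − 0.0379057) = 2.8000000 − (-0.0354837)/(-0.3604850) = 2.7015667
h(2.7015667) = 0.0005617
s_3 = 2.7015667 − 0.0005617·(2.7015667 − 2.8000000) / (0.0005617 − (-0.3225793)) = 2.7015667 − (-0.0000553)/(0.3231410) = 2.7017378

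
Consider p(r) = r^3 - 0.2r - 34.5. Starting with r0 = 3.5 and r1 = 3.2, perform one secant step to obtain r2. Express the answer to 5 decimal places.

p(3.5) = 7.6750000, p(3.2) = -2.3720000
r2 = 3.2000000 − (-2.3720000)·(3.2000000 − 3.5000000) / (-2.3720000 − 7.6750000) = 3.2000000 − (0.7116000)/(-10.0470000) = 3.2708271

3.27083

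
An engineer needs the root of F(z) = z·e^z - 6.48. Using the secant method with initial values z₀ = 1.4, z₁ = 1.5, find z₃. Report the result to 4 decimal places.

F(1.4) = -0.802720, F(1.5) = 0.242534
z₂ = 1.500000 − 0.242534·(1.500000 − 1.400000) / (0.242534 − (-0.802720)) = 1.500000 − (0.024253)/(1.045254) = 1.476797
F(1.476797) = -0.013261
z₃ = 1.476797 − (-0.013261)·(1.476797 − 1.500000) / (-0.013261 − 0.242534) = 1.476797 − (0.000308)/(-0.255794) = 1.478000

1.4780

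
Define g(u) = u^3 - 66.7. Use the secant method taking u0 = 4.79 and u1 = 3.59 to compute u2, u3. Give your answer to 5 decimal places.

g(4.79) = 43.2022390, g(3.59) = -20.4317210
u2 = 3.5900000 − (-20.4317210)·(3.5900000 − 4.7900000) / (-20.4317210 − 43.2022390) = 3.5900000 − (24.5180652)/(-63.6339600) = 3.9752984
g(3.9752984) = -3.8783682
u3 = 3.9752984 − (-3.8783682)·(3.9752984 − 3.5900000) / (-3.8783682 − (-20.4317210)) = 3.9752984 − (-1.4943292)/(16.5533528) = 4.0655719

3.97530, 4.06557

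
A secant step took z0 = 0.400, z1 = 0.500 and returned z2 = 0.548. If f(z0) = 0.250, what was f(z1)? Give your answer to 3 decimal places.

0.081

The secant line through (0.400, 0.250) and (0.500, f(z1)) crosses zero at z2 = 0.548.
So (0.400, 0.250), (0.500, f(z1)), (0.548, 0) are collinear:
f(z1) = 0.250 · (0.500 − 0.548) / (0.400 − 0.548) = 0.250 · (-0.04800)/(-0.14800) = 0.08108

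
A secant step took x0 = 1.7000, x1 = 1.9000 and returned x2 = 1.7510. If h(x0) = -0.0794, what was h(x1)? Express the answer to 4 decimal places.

The secant line through (1.7000, -0.0794) and (1.9000, h(x1)) crosses zero at x2 = 1.7510.
So (1.7000, -0.0794), (1.9000, h(x1)), (1.7510, 0) are collinear:
h(x1) = -0.0794 · (1.9000 − 1.7510) / (1.7000 − 1.7510) = -0.0794 · (0.149000)/(-0.051000) = 0.231973

0.2320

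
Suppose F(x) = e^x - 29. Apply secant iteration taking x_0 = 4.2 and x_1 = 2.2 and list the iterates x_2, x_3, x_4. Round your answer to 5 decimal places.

2.89284, 3.73440, 3.27992

F(4.2) = 37.6863310, F(2.2) = -19.9749865
x_2 = 2.2000000 − (-19.9749865)·(2.2000000 − 4.2000000) / (-19.9749865 − 37.6863310) = 2.2000000 − (39.9499730)/(-57.6613175) = 2.8928384
F(2.8928384) = -10.9555463
x_3 = 2.8928384 − (-10.9555463)·(2.8928384 − 2.2000000) / (-10.9555463 − (-19.9749865)) = 2.8928384 − (-7.5904228)/(9.0194402) = 3.7344009
F(3.7344009) = 12.8629369
x_4 = 3.7344009 − 12.8629369·(3.7344009 − 2.8928384) / (12.8629369 − (-10.9555463)) = 3.7344009 − (10.8249655)/(23.8184832) = 3.2799233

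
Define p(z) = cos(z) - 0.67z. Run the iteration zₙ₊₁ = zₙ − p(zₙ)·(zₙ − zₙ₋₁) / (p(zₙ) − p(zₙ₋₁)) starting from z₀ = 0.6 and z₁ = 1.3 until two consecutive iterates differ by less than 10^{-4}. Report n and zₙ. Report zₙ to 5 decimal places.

p(0.6) = 0.4233356, p(1.3) = -0.6035012
z₂ = 1.3000000 − (-0.6035012)·(0.7000000)/(-1.0268368) = 0.8885901;  |Δ| = 0.4114099
p(0.8885901) = 0.0351516
z₃ = 0.8885901 − 0.0351516·(-0.4114099)/(0.6386528) = 0.9112342;  |Δ| = 0.0226441
p(0.9112342) = 0.0022439
z₄ = 0.9112342 − 0.0022439·(0.0226441)/(-0.0329077) = 0.9127783;  |Δ| = 0.0015441
p(0.9127783) = -0.0000115
z₅ = 0.9127783 − (-0.0000115)·(0.0015441)/(-0.0022555) = 0.9127704;  |Δ| = 0.0000079
|z₅ − z₄| = 0.0000079 < 10^{-4}

n = 5, zₙ = 0.91277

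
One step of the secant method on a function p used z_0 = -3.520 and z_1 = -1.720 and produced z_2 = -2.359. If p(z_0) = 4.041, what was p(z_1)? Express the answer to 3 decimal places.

The secant line through (-3.520, 4.041) and (-1.720, p(z_1)) crosses zero at z_2 = -2.359.
So (-3.520, 4.041), (-1.720, p(z_1)), (-2.359, 0) are collinear:
p(z_1) = 4.041 · (-1.720 − (-2.359)) / (-3.520 − (-2.359)) = 4.041 · (0.63900)/(-1.16100) = -2.22412

-2.224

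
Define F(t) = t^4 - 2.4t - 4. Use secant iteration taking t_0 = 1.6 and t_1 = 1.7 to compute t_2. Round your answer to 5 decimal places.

1.68254

F(1.6) = -1.2864000, F(1.7) = 0.2721000
t_2 = 1.7000000 − 0.2721000·(1.7000000 − 1.6000000) / (0.2721000 − (-1.2864000)) = 1.7000000 − (0.0272100)/(1.5585000) = 1.6825409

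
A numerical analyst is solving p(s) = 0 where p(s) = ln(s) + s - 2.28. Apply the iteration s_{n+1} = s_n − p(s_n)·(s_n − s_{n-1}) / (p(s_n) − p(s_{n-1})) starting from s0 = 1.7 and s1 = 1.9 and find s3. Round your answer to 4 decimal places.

p(1.7) = -0.049372, p(1.9) = 0.261854
s2 = 1.900000 − 0.261854·(1.900000 − 1.700000) / (0.261854 − (-0.049372)) = 1.900000 − (0.052371)/(0.311226) = 1.731727
p(1.731727) = 0.000847
s3 = 1.731727 − 0.000847·(1.731727 − 1.900000) / (0.000847 − 0.261854) = 1.731727 − (-0.000142)/(-0.261007) = 1.731181

1.7312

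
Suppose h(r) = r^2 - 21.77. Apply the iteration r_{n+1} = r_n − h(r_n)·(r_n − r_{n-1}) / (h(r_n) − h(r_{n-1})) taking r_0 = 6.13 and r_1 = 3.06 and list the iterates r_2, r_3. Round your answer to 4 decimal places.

4.4100, 4.7208

h(6.13) = 15.806900, h(3.06) = -12.406400
r_2 = 3.060000 − (-12.406400)·(3.060000 − 6.130000) / (-12.406400 − 15.806900) = 3.060000 − (38.087648)/(-28.213300) = 4.409989
h(4.409989) = -2.321996
r_3 = 4.409989 − (-2.321996)·(4.409989 − 3.060000) / (-2.321996 − (-12.406400)) = 4.409989 − (-3.134669)/(10.084404) = 4.720832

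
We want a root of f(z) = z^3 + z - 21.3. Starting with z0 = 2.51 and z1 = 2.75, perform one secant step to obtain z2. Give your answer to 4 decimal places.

f(2.51) = -2.976749, f(2.75) = 2.246875
z2 = 2.750000 − 2.246875·(2.750000 − 2.510000) / (2.246875 − (-2.976749)) = 2.750000 − (0.539250)/(5.223624) = 2.646767

2.6468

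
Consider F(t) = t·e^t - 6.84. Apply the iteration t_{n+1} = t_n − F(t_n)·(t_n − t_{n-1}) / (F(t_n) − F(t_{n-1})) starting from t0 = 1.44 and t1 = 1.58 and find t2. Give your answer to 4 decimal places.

1.5070

F(1.44) = -0.762198, F(1.58) = 0.830830
t2 = 1.580000 − 0.830830·(1.580000 − 1.440000) / (0.830830 − (-0.762198)) = 1.580000 − (0.116316)/(1.593028) = 1.506984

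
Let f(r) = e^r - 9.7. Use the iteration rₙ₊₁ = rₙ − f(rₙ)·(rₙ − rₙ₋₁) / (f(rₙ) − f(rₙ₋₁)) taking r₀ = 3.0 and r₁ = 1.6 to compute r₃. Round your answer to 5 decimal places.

f(3.0) = 10.3855369, f(1.6) = -4.7469676
r₂ = 1.6000000 − (-4.7469676)·(1.6000000 − 3.0000000) / (-4.7469676 − 10.3855369) = 1.6000000 − (6.6457546)/(-15.1325045) = 2.0391708
f(2.0391708) = -2.0157650
r₃ = 2.0391708 − (-2.0157650)·(2.0391708 − 1.6000000) / (-2.0157650 − (-4.7469676)) = 2.0391708 − (-0.8852652)/(2.7312026) = 2.3633010

2.36330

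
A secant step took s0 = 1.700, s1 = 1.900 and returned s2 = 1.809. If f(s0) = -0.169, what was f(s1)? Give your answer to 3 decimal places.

0.141

The secant line through (1.700, -0.169) and (1.900, f(s1)) crosses zero at s2 = 1.809.
So (1.700, -0.169), (1.900, f(s1)), (1.809, 0) are collinear:
f(s1) = -0.169 · (1.900 − 1.809) / (1.700 − 1.809) = -0.169 · (0.09100)/(-0.10900) = 0.14109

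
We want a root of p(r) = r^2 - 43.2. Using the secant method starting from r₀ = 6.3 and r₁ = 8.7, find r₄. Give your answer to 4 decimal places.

p(6.3) = -3.510000, p(8.7) = 32.490000
r₂ = 8.700000 − 32.490000·(8.700000 − 6.300000) / (32.490000 − (-3.510000)) = 8.700000 − (77.976000)/(36.000000) = 6.534000
p(6.534000) = -0.506844
r₃ = 6.534000 − (-0.506844)·(6.534000 − 8.700000) / (-0.506844 − 32.490000) = 6.534000 − (1.097824)/(-32.996844) = 6.567271
p(6.567271) = -0.070957
r₄ = 6.567271 − (-0.070957)·(6.567271 − 6.534000) / (-0.070957 − (-0.506844)) = 6.567271 − (-0.002361)/(0.435887) = 6.572687

6.5727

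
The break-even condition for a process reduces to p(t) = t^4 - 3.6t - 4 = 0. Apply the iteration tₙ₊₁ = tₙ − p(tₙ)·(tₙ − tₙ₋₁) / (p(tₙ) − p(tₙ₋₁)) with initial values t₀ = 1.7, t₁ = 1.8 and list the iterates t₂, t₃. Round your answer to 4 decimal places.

1.7990, 1.7991

p(1.7) = -1.767900, p(1.8) = 0.017600
t₂ = 1.800000 − 0.017600·(1.800000 − 1.700000) / (0.017600 − (-1.767900)) = 1.800000 − (0.001760)/(1.785500) = 1.799014
p(1.799014) = -0.001827
t₃ = 1.799014 − (-0.001827)·(1.799014 − 1.800000) / (-0.001827 − 0.017600) = 1.799014 − (0.000002)/(-0.019427) = 1.799107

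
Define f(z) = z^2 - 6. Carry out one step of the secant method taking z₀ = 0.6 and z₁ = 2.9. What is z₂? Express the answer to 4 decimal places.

2.2114

f(0.6) = -5.640000, f(2.9) = 2.410000
z₂ = 2.900000 − 2.410000·(2.900000 − 0.600000) / (2.410000 − (-5.640000)) = 2.900000 − (5.543000)/(8.050000) = 2.211429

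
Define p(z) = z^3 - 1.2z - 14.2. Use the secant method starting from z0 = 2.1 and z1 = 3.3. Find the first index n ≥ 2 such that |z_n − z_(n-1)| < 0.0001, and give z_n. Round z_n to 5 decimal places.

p(2.1) = -7.4590000, p(3.3) = 17.7770000
z2 = 3.3000000 − 17.7770000·(1.2000000)/(25.2360000) = 2.4546838;  |Δ| = 0.8453162
p(2.4546838) = -2.3549909
z3 = 2.4546838 − (-2.3549909)·(-0.8453162)/(-20.1319909) = 2.5535668;  |Δ| = 0.0988830
p(2.5535668) = -0.6132284
z4 = 2.5535668 − (-0.6132284)·(0.0988830)/(1.7417626) = 2.5883809;  |Δ| = 0.0348141
p(2.5883809) = 0.0353588
z5 = 2.5883809 − 0.0353588·(0.0348141)/(0.6485872) = 2.5864829;  |Δ| = 0.0018979
p(2.5864829) = -0.0004828
z6 = 2.5864829 − (-0.0004828)·(-0.0018979)/(-0.0358417) = 2.5865085;  |Δ| = 0.0000256
|z6 − z5| = 0.0000256 < 0.0001

n = 6, z_n = 2.58651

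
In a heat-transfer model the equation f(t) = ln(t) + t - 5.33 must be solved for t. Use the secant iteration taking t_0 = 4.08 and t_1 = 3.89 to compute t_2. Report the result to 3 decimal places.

f(4.08) = 0.15610, f(3.89) = -0.08159
t_2 = 3.89000 − (-0.08159)·(3.89000 − 4.08000) / (-0.08159 − 0.15610) = 3.89000 − (0.01550)/(-0.23769) = 3.95522

3.955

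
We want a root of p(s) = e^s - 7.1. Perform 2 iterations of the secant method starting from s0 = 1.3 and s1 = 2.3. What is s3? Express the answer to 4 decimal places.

p(1.3) = -3.430703, p(2.3) = 2.874182
s2 = 2.300000 − 2.874182·(2.300000 − 1.300000) / (2.874182 − (-3.430703)) = 2.300000 − (2.874182)/(6.304886) = 1.844134
p(1.844134) = -0.777377
s3 = 1.844134 − (-0.777377)·(1.844134 − 2.300000) / (-0.777377 − 2.874182) = 1.844134 − (0.354380)/(-3.651560) = 1.941183

1.9412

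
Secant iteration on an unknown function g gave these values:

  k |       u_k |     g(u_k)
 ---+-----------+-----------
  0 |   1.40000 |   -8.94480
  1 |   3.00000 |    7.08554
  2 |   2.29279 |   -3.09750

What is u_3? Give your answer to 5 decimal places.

u_3 = 2.29279 − (-3.09750)·(2.29279 − 3.00000) / (-3.09750 − 7.08554)
   = 2.29279 − (2.1905830)/(-10.1830400) = 2.5079107

2.50791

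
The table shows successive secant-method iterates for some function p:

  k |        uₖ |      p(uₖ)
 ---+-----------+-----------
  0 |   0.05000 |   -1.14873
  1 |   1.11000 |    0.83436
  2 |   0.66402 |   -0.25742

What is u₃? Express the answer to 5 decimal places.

0.76917

u₃ = 0.66402 − (-0.25742)·(0.66402 − 1.11000) / (-0.25742 − 0.83436)
   = 0.66402 − (0.1148042)/(-1.0917800) = 0.7691732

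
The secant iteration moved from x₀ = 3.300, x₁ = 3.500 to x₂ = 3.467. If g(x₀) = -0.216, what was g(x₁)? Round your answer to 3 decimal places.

0.043

The secant line through (3.300, -0.216) and (3.500, g(x₁)) crosses zero at x₂ = 3.467.
So (3.300, -0.216), (3.500, g(x₁)), (3.467, 0) are collinear:
g(x₁) = -0.216 · (3.500 − 3.467) / (3.300 − 3.467) = -0.216 · (0.03300)/(-0.16700) = 0.04268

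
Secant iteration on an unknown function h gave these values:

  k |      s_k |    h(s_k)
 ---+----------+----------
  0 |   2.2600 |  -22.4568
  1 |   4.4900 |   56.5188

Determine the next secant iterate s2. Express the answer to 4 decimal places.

s2 = 4.4900 − 56.5188·(4.4900 − 2.2600) / (56.5188 − (-22.4568))
   = 4.4900 − (126.036924)/(78.975600) = 2.894103

2.8941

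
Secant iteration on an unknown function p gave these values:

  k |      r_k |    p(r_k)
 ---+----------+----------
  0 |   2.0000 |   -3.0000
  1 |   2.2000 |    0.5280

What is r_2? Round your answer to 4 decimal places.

2.1701

r_2 = 2.2000 − 0.5280·(2.2000 − 2.0000) / (0.5280 − (-3.0000))
   = 2.2000 − (0.105600)/(3.528000) = 2.170068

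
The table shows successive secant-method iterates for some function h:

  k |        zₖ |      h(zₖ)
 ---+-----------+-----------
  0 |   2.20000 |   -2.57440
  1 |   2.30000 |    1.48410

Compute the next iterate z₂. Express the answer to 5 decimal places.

z₂ = 2.30000 − 1.48410·(2.30000 − 2.20000) / (1.48410 − (-2.57440))
   = 2.30000 − (0.1484100)/(4.0585000) = 2.2634323

2.26343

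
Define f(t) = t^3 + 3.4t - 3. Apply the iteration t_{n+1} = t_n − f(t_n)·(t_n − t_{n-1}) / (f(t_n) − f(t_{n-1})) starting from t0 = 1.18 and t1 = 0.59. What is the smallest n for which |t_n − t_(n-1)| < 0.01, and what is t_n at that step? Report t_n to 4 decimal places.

f(1.18) = 2.655032, f(0.59) = -0.788621
t2 = 0.590000 − (-0.788621)·(-0.590000)/(-3.443653) = 0.725114;  |Δ| = 0.135114
f(0.725114) = -0.153354
t3 = 0.725114 − (-0.153354)·(0.135114)/(0.635267) = 0.757731;  |Δ| = 0.032617
f(0.757731) = 0.011340
t4 = 0.757731 − 0.011340·(0.032617)/(0.164694) = 0.755485;  |Δ| = 0.002246
|t4 − t3| = 0.002246 < 0.01

n = 4, t_n = 0.7555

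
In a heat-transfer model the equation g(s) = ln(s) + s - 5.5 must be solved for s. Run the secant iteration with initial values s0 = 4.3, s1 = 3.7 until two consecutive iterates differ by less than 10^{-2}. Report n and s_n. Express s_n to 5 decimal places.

n = 3, s_n = 4.09119

g(4.3) = 0.2586150, g(3.7) = -0.4916672
s2 = 3.7000000 − (-0.4916672)·(-0.6000000)/(-0.7502822) = 4.0931858;  |Δ| = 0.3931858
g(4.0931858) = 0.0025094
s3 = 4.0931858 − 0.0025094·(0.3931858)/(0.4941766) = 4.0911892;  |Δ| = 0.0019966
|s3 − s2| = 0.0019966 < 10^{-2}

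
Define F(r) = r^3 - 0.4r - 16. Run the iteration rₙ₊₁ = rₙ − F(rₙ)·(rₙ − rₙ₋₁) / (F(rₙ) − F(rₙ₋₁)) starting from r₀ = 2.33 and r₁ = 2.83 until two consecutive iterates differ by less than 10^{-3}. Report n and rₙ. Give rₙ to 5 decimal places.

F(2.33) = -4.2826630, F(2.83) = 5.5331870
r₂ = 2.8300000 − 5.5331870·(0.5000000)/(9.8158500) = 2.5481504;  |Δ| = 0.2818496
F(2.5481504) = -0.4739403
r₃ = 2.5481504 − (-0.4739403)·(-0.2818496)/(-6.0071273) = 2.5703873;  |Δ| = 0.0222369
F(2.5703873) = -0.0458868
r₄ = 2.5703873 − (-0.0458868)·(0.0222369)/(0.4280535) = 2.5727711;  |Δ| = 0.0023838
F(2.5727711) = 0.0004514
r₅ = 2.5727711 − 0.0004514·(0.0023838)/(0.0463382) = 2.5727478;  |Δ| = 0.0000232
|r₅ − r₄| = 0.0000232 < 10^{-3}

n = 5, rₙ = 2.57275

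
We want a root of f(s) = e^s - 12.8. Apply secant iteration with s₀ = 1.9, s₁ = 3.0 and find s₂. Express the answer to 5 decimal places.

2.40192

f(1.9) = -6.1141056, f(3.0) = 7.2855369
s₂ = 3.0000000 − 7.2855369·(3.0000000 − 1.9000000) / (7.2855369 − (-6.1141056)) = 3.0000000 − (8.0140906)/(13.3996425) = 2.4019176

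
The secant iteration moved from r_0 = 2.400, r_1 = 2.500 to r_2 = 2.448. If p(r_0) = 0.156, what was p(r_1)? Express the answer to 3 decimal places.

The secant line through (2.400, 0.156) and (2.500, p(r_1)) crosses zero at r_2 = 2.448.
So (2.400, 0.156), (2.500, p(r_1)), (2.448, 0) are collinear:
p(r_1) = 0.156 · (2.500 − 2.448) / (2.400 − 2.448) = 0.156 · (0.05200)/(-0.04800) = -0.16900

-0.169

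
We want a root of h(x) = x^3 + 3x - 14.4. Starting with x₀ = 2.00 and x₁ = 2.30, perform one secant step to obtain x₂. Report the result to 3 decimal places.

h(2.00) = -0.40000, h(2.30) = 4.66700
x₂ = 2.30000 − 4.66700·(2.30000 − 2.00000) / (4.66700 − (-0.40000)) = 2.30000 − (1.40010)/(5.06700) = 2.02368

2.024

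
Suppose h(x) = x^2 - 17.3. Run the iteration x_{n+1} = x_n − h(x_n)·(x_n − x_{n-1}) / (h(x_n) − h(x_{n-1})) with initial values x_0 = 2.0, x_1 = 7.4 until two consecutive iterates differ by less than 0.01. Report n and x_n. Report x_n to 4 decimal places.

n = 6, x_n = 4.1593

h(2.0) = -13.300000, h(7.4) = 37.460000
x_2 = 7.400000 − 37.460000·(5.400000)/(50.760000) = 3.414894;  |Δ| = 3.985106
h(3.414894) = -5.638502
x_3 = 3.414894 − (-5.638502)·(-3.985106)/(-43.098502) = 3.936258;  |Δ| = 0.521364
h(3.936258) = -1.805872
x_4 = 3.936258 − (-1.805872)·(0.521364)/(3.832630) = 4.181916;  |Δ| = 0.245658
h(4.181916) = 0.188426
x_5 = 4.181916 − 0.188426·(0.245658)/(1.994298) = 4.158706;  |Δ| = 0.023210
h(4.158706) = -0.005163
x_6 = 4.158706 − (-0.005163)·(-0.023210)/(-0.193589) = 4.159325;  |Δ| = 0.000619
|x_6 − x_5| = 0.000619 < 0.01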